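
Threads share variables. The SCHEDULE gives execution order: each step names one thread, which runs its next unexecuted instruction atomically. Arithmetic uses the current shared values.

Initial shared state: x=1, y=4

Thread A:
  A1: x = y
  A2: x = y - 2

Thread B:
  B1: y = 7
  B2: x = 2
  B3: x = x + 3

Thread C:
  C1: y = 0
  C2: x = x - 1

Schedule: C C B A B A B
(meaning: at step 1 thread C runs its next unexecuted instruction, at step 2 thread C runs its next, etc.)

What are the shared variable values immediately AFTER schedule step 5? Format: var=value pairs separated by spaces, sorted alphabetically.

Answer: x=2 y=7

Derivation:
Step 1: thread C executes C1 (y = 0). Shared: x=1 y=0. PCs: A@0 B@0 C@1
Step 2: thread C executes C2 (x = x - 1). Shared: x=0 y=0. PCs: A@0 B@0 C@2
Step 3: thread B executes B1 (y = 7). Shared: x=0 y=7. PCs: A@0 B@1 C@2
Step 4: thread A executes A1 (x = y). Shared: x=7 y=7. PCs: A@1 B@1 C@2
Step 5: thread B executes B2 (x = 2). Shared: x=2 y=7. PCs: A@1 B@2 C@2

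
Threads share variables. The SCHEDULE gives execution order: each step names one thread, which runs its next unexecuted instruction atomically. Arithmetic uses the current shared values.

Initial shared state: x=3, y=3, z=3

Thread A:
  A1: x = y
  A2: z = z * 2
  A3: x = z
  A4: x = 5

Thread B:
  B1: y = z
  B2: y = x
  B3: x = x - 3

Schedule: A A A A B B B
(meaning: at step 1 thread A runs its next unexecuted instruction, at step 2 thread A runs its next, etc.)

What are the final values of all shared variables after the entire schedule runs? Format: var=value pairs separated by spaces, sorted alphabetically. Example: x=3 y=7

Step 1: thread A executes A1 (x = y). Shared: x=3 y=3 z=3. PCs: A@1 B@0
Step 2: thread A executes A2 (z = z * 2). Shared: x=3 y=3 z=6. PCs: A@2 B@0
Step 3: thread A executes A3 (x = z). Shared: x=6 y=3 z=6. PCs: A@3 B@0
Step 4: thread A executes A4 (x = 5). Shared: x=5 y=3 z=6. PCs: A@4 B@0
Step 5: thread B executes B1 (y = z). Shared: x=5 y=6 z=6. PCs: A@4 B@1
Step 6: thread B executes B2 (y = x). Shared: x=5 y=5 z=6. PCs: A@4 B@2
Step 7: thread B executes B3 (x = x - 3). Shared: x=2 y=5 z=6. PCs: A@4 B@3

Answer: x=2 y=5 z=6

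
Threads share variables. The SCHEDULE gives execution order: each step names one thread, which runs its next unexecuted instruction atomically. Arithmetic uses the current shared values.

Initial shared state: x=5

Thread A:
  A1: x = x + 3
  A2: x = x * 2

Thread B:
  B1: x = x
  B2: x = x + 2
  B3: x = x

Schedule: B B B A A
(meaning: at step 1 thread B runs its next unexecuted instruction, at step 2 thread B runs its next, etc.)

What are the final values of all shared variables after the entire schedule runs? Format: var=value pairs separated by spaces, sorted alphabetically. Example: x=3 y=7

Answer: x=20

Derivation:
Step 1: thread B executes B1 (x = x). Shared: x=5. PCs: A@0 B@1
Step 2: thread B executes B2 (x = x + 2). Shared: x=7. PCs: A@0 B@2
Step 3: thread B executes B3 (x = x). Shared: x=7. PCs: A@0 B@3
Step 4: thread A executes A1 (x = x + 3). Shared: x=10. PCs: A@1 B@3
Step 5: thread A executes A2 (x = x * 2). Shared: x=20. PCs: A@2 B@3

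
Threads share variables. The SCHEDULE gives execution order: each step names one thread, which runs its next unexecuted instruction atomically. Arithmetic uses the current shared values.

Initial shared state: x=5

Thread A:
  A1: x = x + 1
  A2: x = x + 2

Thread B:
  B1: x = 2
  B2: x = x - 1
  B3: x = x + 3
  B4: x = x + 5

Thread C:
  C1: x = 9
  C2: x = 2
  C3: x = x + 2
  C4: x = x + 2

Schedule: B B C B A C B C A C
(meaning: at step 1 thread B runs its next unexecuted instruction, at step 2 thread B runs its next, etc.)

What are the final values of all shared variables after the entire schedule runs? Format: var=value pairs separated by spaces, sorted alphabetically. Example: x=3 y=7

Step 1: thread B executes B1 (x = 2). Shared: x=2. PCs: A@0 B@1 C@0
Step 2: thread B executes B2 (x = x - 1). Shared: x=1. PCs: A@0 B@2 C@0
Step 3: thread C executes C1 (x = 9). Shared: x=9. PCs: A@0 B@2 C@1
Step 4: thread B executes B3 (x = x + 3). Shared: x=12. PCs: A@0 B@3 C@1
Step 5: thread A executes A1 (x = x + 1). Shared: x=13. PCs: A@1 B@3 C@1
Step 6: thread C executes C2 (x = 2). Shared: x=2. PCs: A@1 B@3 C@2
Step 7: thread B executes B4 (x = x + 5). Shared: x=7. PCs: A@1 B@4 C@2
Step 8: thread C executes C3 (x = x + 2). Shared: x=9. PCs: A@1 B@4 C@3
Step 9: thread A executes A2 (x = x + 2). Shared: x=11. PCs: A@2 B@4 C@3
Step 10: thread C executes C4 (x = x + 2). Shared: x=13. PCs: A@2 B@4 C@4

Answer: x=13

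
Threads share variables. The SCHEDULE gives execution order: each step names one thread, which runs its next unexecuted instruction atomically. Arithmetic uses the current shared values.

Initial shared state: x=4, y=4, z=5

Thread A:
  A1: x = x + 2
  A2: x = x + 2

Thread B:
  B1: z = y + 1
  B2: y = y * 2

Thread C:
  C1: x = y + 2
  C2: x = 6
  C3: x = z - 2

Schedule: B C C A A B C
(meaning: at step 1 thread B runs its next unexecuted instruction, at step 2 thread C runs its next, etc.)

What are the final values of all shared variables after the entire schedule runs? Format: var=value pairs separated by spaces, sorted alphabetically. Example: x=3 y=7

Answer: x=3 y=8 z=5

Derivation:
Step 1: thread B executes B1 (z = y + 1). Shared: x=4 y=4 z=5. PCs: A@0 B@1 C@0
Step 2: thread C executes C1 (x = y + 2). Shared: x=6 y=4 z=5. PCs: A@0 B@1 C@1
Step 3: thread C executes C2 (x = 6). Shared: x=6 y=4 z=5. PCs: A@0 B@1 C@2
Step 4: thread A executes A1 (x = x + 2). Shared: x=8 y=4 z=5. PCs: A@1 B@1 C@2
Step 5: thread A executes A2 (x = x + 2). Shared: x=10 y=4 z=5. PCs: A@2 B@1 C@2
Step 6: thread B executes B2 (y = y * 2). Shared: x=10 y=8 z=5. PCs: A@2 B@2 C@2
Step 7: thread C executes C3 (x = z - 2). Shared: x=3 y=8 z=5. PCs: A@2 B@2 C@3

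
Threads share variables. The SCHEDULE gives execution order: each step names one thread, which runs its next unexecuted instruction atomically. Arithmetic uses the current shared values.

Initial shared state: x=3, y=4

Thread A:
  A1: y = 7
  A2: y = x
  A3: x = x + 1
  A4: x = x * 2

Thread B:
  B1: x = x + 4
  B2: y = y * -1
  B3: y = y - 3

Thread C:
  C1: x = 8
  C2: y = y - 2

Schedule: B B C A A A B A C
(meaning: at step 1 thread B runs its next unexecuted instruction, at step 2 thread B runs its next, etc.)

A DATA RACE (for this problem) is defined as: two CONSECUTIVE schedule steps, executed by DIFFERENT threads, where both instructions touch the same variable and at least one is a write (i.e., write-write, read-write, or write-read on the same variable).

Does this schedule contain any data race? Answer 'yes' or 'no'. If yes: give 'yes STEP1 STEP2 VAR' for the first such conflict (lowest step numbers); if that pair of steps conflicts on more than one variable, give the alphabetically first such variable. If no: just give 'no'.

Steps 1,2: same thread (B). No race.
Steps 2,3: B(r=y,w=y) vs C(r=-,w=x). No conflict.
Steps 3,4: C(r=-,w=x) vs A(r=-,w=y). No conflict.
Steps 4,5: same thread (A). No race.
Steps 5,6: same thread (A). No race.
Steps 6,7: A(r=x,w=x) vs B(r=y,w=y). No conflict.
Steps 7,8: B(r=y,w=y) vs A(r=x,w=x). No conflict.
Steps 8,9: A(r=x,w=x) vs C(r=y,w=y). No conflict.

Answer: no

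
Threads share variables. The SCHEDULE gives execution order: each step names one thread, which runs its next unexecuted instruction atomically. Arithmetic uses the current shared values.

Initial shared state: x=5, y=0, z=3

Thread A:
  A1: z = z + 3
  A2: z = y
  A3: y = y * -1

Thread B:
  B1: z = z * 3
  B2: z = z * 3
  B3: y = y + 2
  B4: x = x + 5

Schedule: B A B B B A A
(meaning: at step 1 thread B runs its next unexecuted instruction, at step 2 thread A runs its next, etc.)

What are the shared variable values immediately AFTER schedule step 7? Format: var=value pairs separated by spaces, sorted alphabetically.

Answer: x=10 y=-2 z=2

Derivation:
Step 1: thread B executes B1 (z = z * 3). Shared: x=5 y=0 z=9. PCs: A@0 B@1
Step 2: thread A executes A1 (z = z + 3). Shared: x=5 y=0 z=12. PCs: A@1 B@1
Step 3: thread B executes B2 (z = z * 3). Shared: x=5 y=0 z=36. PCs: A@1 B@2
Step 4: thread B executes B3 (y = y + 2). Shared: x=5 y=2 z=36. PCs: A@1 B@3
Step 5: thread B executes B4 (x = x + 5). Shared: x=10 y=2 z=36. PCs: A@1 B@4
Step 6: thread A executes A2 (z = y). Shared: x=10 y=2 z=2. PCs: A@2 B@4
Step 7: thread A executes A3 (y = y * -1). Shared: x=10 y=-2 z=2. PCs: A@3 B@4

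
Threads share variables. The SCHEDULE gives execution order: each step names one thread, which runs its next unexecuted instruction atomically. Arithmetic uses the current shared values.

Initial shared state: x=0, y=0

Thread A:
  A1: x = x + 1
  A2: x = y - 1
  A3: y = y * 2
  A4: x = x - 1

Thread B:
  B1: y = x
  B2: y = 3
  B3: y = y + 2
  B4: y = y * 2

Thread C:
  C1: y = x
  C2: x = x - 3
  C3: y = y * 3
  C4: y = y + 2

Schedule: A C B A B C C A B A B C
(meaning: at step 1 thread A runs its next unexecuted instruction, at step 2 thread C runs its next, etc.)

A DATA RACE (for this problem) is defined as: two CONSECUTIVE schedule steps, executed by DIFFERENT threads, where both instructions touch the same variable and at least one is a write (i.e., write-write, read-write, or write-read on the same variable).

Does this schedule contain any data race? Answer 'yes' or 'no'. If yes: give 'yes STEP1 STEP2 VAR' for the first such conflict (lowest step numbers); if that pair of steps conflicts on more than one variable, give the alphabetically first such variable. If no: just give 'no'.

Answer: yes 1 2 x

Derivation:
Steps 1,2: A(x = x + 1) vs C(y = x). RACE on x (W-R).
Steps 2,3: C(y = x) vs B(y = x). RACE on y (W-W).
Steps 3,4: B(y = x) vs A(x = y - 1). RACE on x (R-W), y (W-R). Multiple vars; alphabetically first is x.
Steps 4,5: A(x = y - 1) vs B(y = 3). RACE on y (R-W).
Steps 5,6: B(r=-,w=y) vs C(r=x,w=x). No conflict.
Steps 6,7: same thread (C). No race.
Steps 7,8: C(y = y * 3) vs A(y = y * 2). RACE on y (W-W).
Steps 8,9: A(y = y * 2) vs B(y = y + 2). RACE on y (W-W).
Steps 9,10: B(r=y,w=y) vs A(r=x,w=x). No conflict.
Steps 10,11: A(r=x,w=x) vs B(r=y,w=y). No conflict.
Steps 11,12: B(y = y * 2) vs C(y = y + 2). RACE on y (W-W).
First conflict at steps 1,2.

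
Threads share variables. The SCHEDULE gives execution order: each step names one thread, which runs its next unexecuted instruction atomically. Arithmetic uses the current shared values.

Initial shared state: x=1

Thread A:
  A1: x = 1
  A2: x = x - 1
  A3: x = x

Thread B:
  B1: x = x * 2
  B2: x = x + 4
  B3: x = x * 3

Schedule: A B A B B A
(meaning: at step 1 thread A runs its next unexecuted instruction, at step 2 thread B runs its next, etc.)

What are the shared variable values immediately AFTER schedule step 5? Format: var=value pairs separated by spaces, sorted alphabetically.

Answer: x=15

Derivation:
Step 1: thread A executes A1 (x = 1). Shared: x=1. PCs: A@1 B@0
Step 2: thread B executes B1 (x = x * 2). Shared: x=2. PCs: A@1 B@1
Step 3: thread A executes A2 (x = x - 1). Shared: x=1. PCs: A@2 B@1
Step 4: thread B executes B2 (x = x + 4). Shared: x=5. PCs: A@2 B@2
Step 5: thread B executes B3 (x = x * 3). Shared: x=15. PCs: A@2 B@3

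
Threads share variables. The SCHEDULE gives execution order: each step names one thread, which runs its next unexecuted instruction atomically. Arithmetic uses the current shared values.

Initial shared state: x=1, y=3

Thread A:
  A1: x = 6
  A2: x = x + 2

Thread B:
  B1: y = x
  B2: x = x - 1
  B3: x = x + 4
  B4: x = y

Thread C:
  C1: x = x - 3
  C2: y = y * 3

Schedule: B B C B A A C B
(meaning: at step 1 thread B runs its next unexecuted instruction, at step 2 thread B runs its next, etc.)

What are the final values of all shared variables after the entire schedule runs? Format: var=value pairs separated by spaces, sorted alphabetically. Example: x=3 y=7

Step 1: thread B executes B1 (y = x). Shared: x=1 y=1. PCs: A@0 B@1 C@0
Step 2: thread B executes B2 (x = x - 1). Shared: x=0 y=1. PCs: A@0 B@2 C@0
Step 3: thread C executes C1 (x = x - 3). Shared: x=-3 y=1. PCs: A@0 B@2 C@1
Step 4: thread B executes B3 (x = x + 4). Shared: x=1 y=1. PCs: A@0 B@3 C@1
Step 5: thread A executes A1 (x = 6). Shared: x=6 y=1. PCs: A@1 B@3 C@1
Step 6: thread A executes A2 (x = x + 2). Shared: x=8 y=1. PCs: A@2 B@3 C@1
Step 7: thread C executes C2 (y = y * 3). Shared: x=8 y=3. PCs: A@2 B@3 C@2
Step 8: thread B executes B4 (x = y). Shared: x=3 y=3. PCs: A@2 B@4 C@2

Answer: x=3 y=3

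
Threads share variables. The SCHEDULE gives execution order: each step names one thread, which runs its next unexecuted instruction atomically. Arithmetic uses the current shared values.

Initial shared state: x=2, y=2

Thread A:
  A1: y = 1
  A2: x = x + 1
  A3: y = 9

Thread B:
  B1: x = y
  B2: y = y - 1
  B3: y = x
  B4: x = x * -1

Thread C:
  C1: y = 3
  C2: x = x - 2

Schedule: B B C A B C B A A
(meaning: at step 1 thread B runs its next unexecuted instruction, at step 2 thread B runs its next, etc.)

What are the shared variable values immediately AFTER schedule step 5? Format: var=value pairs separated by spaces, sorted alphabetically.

Step 1: thread B executes B1 (x = y). Shared: x=2 y=2. PCs: A@0 B@1 C@0
Step 2: thread B executes B2 (y = y - 1). Shared: x=2 y=1. PCs: A@0 B@2 C@0
Step 3: thread C executes C1 (y = 3). Shared: x=2 y=3. PCs: A@0 B@2 C@1
Step 4: thread A executes A1 (y = 1). Shared: x=2 y=1. PCs: A@1 B@2 C@1
Step 5: thread B executes B3 (y = x). Shared: x=2 y=2. PCs: A@1 B@3 C@1

Answer: x=2 y=2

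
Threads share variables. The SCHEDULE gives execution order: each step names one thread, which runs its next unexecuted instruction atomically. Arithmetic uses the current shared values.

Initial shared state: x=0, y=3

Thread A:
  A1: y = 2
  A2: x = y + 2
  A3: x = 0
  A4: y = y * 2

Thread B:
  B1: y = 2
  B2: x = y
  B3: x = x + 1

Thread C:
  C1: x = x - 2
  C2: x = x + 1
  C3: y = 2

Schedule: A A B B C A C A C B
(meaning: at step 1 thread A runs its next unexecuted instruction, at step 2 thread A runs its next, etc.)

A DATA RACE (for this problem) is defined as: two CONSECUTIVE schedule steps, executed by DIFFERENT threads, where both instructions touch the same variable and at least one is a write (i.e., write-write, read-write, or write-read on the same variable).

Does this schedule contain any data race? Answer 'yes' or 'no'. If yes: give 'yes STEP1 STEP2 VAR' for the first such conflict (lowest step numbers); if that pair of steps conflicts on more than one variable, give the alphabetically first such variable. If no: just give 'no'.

Answer: yes 2 3 y

Derivation:
Steps 1,2: same thread (A). No race.
Steps 2,3: A(x = y + 2) vs B(y = 2). RACE on y (R-W).
Steps 3,4: same thread (B). No race.
Steps 4,5: B(x = y) vs C(x = x - 2). RACE on x (W-W).
Steps 5,6: C(x = x - 2) vs A(x = 0). RACE on x (W-W).
Steps 6,7: A(x = 0) vs C(x = x + 1). RACE on x (W-W).
Steps 7,8: C(r=x,w=x) vs A(r=y,w=y). No conflict.
Steps 8,9: A(y = y * 2) vs C(y = 2). RACE on y (W-W).
Steps 9,10: C(r=-,w=y) vs B(r=x,w=x). No conflict.
First conflict at steps 2,3.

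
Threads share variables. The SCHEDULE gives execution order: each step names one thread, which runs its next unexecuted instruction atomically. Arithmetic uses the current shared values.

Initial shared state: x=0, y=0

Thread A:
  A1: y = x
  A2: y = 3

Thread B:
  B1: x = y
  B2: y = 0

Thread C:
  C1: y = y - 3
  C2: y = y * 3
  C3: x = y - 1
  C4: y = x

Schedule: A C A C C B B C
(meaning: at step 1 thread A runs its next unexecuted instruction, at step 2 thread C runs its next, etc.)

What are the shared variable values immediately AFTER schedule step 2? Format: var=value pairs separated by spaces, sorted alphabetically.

Step 1: thread A executes A1 (y = x). Shared: x=0 y=0. PCs: A@1 B@0 C@0
Step 2: thread C executes C1 (y = y - 3). Shared: x=0 y=-3. PCs: A@1 B@0 C@1

Answer: x=0 y=-3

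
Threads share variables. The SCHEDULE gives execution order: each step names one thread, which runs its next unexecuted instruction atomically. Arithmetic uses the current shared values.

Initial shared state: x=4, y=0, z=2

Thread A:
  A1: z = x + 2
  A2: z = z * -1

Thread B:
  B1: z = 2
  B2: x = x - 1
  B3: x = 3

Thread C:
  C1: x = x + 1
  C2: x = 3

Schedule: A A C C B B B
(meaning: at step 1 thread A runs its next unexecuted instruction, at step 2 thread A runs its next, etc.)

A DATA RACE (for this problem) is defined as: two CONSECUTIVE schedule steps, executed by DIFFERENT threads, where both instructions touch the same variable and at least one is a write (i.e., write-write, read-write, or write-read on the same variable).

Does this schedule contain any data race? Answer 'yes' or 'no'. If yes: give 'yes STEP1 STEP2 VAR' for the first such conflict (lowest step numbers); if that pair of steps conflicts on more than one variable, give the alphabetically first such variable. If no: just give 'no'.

Steps 1,2: same thread (A). No race.
Steps 2,3: A(r=z,w=z) vs C(r=x,w=x). No conflict.
Steps 3,4: same thread (C). No race.
Steps 4,5: C(r=-,w=x) vs B(r=-,w=z). No conflict.
Steps 5,6: same thread (B). No race.
Steps 6,7: same thread (B). No race.

Answer: no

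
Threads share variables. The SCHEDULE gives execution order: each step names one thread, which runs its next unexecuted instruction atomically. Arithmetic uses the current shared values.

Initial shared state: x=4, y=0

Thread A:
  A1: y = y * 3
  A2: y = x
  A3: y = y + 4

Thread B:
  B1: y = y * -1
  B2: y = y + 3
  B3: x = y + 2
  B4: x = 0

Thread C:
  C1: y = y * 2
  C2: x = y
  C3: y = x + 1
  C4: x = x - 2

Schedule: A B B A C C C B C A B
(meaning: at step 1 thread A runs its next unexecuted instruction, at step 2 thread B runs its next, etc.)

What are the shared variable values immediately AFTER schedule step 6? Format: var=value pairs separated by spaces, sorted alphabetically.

Answer: x=8 y=8

Derivation:
Step 1: thread A executes A1 (y = y * 3). Shared: x=4 y=0. PCs: A@1 B@0 C@0
Step 2: thread B executes B1 (y = y * -1). Shared: x=4 y=0. PCs: A@1 B@1 C@0
Step 3: thread B executes B2 (y = y + 3). Shared: x=4 y=3. PCs: A@1 B@2 C@0
Step 4: thread A executes A2 (y = x). Shared: x=4 y=4. PCs: A@2 B@2 C@0
Step 5: thread C executes C1 (y = y * 2). Shared: x=4 y=8. PCs: A@2 B@2 C@1
Step 6: thread C executes C2 (x = y). Shared: x=8 y=8. PCs: A@2 B@2 C@2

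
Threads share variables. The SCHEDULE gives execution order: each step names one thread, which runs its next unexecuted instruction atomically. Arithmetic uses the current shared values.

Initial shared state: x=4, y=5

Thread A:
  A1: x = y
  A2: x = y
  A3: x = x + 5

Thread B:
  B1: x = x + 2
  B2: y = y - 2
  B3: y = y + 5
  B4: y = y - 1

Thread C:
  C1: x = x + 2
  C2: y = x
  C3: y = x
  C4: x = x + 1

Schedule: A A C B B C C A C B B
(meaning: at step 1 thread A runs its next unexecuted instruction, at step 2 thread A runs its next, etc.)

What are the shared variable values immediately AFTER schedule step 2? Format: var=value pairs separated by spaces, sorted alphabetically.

Step 1: thread A executes A1 (x = y). Shared: x=5 y=5. PCs: A@1 B@0 C@0
Step 2: thread A executes A2 (x = y). Shared: x=5 y=5. PCs: A@2 B@0 C@0

Answer: x=5 y=5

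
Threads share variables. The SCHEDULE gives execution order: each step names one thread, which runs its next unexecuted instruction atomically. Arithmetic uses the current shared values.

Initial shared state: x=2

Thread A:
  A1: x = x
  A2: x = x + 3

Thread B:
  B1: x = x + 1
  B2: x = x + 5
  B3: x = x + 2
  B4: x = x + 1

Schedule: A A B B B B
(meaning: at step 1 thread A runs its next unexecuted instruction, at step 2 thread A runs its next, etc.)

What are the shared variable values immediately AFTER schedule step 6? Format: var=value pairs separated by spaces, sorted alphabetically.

Step 1: thread A executes A1 (x = x). Shared: x=2. PCs: A@1 B@0
Step 2: thread A executes A2 (x = x + 3). Shared: x=5. PCs: A@2 B@0
Step 3: thread B executes B1 (x = x + 1). Shared: x=6. PCs: A@2 B@1
Step 4: thread B executes B2 (x = x + 5). Shared: x=11. PCs: A@2 B@2
Step 5: thread B executes B3 (x = x + 2). Shared: x=13. PCs: A@2 B@3
Step 6: thread B executes B4 (x = x + 1). Shared: x=14. PCs: A@2 B@4

Answer: x=14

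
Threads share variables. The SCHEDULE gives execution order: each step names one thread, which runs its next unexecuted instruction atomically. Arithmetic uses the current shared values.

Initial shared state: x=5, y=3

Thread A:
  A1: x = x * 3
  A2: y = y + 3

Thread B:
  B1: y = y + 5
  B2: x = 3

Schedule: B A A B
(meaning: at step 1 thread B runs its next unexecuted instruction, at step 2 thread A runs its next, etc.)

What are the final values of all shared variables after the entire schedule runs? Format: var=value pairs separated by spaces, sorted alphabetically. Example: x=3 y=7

Step 1: thread B executes B1 (y = y + 5). Shared: x=5 y=8. PCs: A@0 B@1
Step 2: thread A executes A1 (x = x * 3). Shared: x=15 y=8. PCs: A@1 B@1
Step 3: thread A executes A2 (y = y + 3). Shared: x=15 y=11. PCs: A@2 B@1
Step 4: thread B executes B2 (x = 3). Shared: x=3 y=11. PCs: A@2 B@2

Answer: x=3 y=11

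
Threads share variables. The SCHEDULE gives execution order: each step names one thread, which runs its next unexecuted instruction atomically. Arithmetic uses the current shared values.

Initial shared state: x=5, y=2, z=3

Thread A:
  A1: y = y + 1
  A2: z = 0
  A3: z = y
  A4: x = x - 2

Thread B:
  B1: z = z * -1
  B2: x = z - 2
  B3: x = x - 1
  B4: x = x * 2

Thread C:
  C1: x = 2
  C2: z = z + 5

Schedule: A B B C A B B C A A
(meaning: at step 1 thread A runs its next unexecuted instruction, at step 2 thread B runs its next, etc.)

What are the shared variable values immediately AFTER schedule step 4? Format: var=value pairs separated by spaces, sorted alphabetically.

Step 1: thread A executes A1 (y = y + 1). Shared: x=5 y=3 z=3. PCs: A@1 B@0 C@0
Step 2: thread B executes B1 (z = z * -1). Shared: x=5 y=3 z=-3. PCs: A@1 B@1 C@0
Step 3: thread B executes B2 (x = z - 2). Shared: x=-5 y=3 z=-3. PCs: A@1 B@2 C@0
Step 4: thread C executes C1 (x = 2). Shared: x=2 y=3 z=-3. PCs: A@1 B@2 C@1

Answer: x=2 y=3 z=-3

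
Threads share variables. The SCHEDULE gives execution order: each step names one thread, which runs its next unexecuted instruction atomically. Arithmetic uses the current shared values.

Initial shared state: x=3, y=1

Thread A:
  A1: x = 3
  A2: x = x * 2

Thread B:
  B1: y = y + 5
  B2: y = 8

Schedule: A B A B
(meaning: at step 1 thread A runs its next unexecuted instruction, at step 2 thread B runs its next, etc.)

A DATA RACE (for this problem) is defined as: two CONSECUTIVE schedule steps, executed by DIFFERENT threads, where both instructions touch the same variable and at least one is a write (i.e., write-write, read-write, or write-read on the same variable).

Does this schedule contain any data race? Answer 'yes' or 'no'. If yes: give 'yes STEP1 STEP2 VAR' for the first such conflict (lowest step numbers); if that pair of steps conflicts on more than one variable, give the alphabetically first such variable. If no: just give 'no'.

Steps 1,2: A(r=-,w=x) vs B(r=y,w=y). No conflict.
Steps 2,3: B(r=y,w=y) vs A(r=x,w=x). No conflict.
Steps 3,4: A(r=x,w=x) vs B(r=-,w=y). No conflict.

Answer: no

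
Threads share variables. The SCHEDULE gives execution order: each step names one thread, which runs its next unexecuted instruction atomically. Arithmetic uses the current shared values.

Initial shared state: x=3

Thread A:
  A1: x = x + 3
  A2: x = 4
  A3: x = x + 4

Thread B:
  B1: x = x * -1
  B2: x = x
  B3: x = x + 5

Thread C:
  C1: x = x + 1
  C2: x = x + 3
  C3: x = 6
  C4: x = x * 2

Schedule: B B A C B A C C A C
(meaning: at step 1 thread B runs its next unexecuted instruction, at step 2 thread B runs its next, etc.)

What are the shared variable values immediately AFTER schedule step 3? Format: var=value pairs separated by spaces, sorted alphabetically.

Answer: x=0

Derivation:
Step 1: thread B executes B1 (x = x * -1). Shared: x=-3. PCs: A@0 B@1 C@0
Step 2: thread B executes B2 (x = x). Shared: x=-3. PCs: A@0 B@2 C@0
Step 3: thread A executes A1 (x = x + 3). Shared: x=0. PCs: A@1 B@2 C@0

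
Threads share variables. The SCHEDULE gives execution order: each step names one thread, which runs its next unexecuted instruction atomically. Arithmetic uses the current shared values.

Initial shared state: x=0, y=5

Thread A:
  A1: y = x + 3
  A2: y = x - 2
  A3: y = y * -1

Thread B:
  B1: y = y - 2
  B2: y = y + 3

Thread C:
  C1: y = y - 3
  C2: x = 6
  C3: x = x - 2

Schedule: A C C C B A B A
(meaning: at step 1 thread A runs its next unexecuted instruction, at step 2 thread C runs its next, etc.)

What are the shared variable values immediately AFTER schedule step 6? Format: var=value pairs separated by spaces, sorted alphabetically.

Answer: x=4 y=2

Derivation:
Step 1: thread A executes A1 (y = x + 3). Shared: x=0 y=3. PCs: A@1 B@0 C@0
Step 2: thread C executes C1 (y = y - 3). Shared: x=0 y=0. PCs: A@1 B@0 C@1
Step 3: thread C executes C2 (x = 6). Shared: x=6 y=0. PCs: A@1 B@0 C@2
Step 4: thread C executes C3 (x = x - 2). Shared: x=4 y=0. PCs: A@1 B@0 C@3
Step 5: thread B executes B1 (y = y - 2). Shared: x=4 y=-2. PCs: A@1 B@1 C@3
Step 6: thread A executes A2 (y = x - 2). Shared: x=4 y=2. PCs: A@2 B@1 C@3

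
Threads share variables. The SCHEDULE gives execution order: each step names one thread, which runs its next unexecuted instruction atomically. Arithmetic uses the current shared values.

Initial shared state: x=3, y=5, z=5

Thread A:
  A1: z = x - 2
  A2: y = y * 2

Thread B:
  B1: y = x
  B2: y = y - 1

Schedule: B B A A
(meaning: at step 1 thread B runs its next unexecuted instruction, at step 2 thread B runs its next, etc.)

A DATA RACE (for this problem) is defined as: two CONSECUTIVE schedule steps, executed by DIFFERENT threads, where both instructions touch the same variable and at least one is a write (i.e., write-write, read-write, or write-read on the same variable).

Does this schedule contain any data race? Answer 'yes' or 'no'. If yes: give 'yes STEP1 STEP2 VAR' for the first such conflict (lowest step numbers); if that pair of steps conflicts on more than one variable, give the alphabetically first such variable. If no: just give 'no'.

Steps 1,2: same thread (B). No race.
Steps 2,3: B(r=y,w=y) vs A(r=x,w=z). No conflict.
Steps 3,4: same thread (A). No race.

Answer: no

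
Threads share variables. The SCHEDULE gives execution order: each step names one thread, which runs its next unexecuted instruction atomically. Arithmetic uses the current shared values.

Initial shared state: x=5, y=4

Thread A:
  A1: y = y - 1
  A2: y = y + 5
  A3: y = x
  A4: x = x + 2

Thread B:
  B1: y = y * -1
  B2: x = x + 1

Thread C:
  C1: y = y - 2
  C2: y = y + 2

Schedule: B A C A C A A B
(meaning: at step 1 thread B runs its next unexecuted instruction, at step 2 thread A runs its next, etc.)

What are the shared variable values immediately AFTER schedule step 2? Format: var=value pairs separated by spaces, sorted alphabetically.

Step 1: thread B executes B1 (y = y * -1). Shared: x=5 y=-4. PCs: A@0 B@1 C@0
Step 2: thread A executes A1 (y = y - 1). Shared: x=5 y=-5. PCs: A@1 B@1 C@0

Answer: x=5 y=-5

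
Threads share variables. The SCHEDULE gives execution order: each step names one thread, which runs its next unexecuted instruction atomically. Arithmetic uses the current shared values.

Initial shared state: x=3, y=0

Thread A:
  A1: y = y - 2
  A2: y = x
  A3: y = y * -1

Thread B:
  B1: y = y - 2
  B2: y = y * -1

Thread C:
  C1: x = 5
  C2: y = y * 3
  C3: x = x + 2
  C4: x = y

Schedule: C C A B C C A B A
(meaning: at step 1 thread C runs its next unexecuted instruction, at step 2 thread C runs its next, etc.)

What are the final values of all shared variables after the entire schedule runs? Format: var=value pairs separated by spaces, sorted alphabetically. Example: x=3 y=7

Answer: x=-4 y=-4

Derivation:
Step 1: thread C executes C1 (x = 5). Shared: x=5 y=0. PCs: A@0 B@0 C@1
Step 2: thread C executes C2 (y = y * 3). Shared: x=5 y=0. PCs: A@0 B@0 C@2
Step 3: thread A executes A1 (y = y - 2). Shared: x=5 y=-2. PCs: A@1 B@0 C@2
Step 4: thread B executes B1 (y = y - 2). Shared: x=5 y=-4. PCs: A@1 B@1 C@2
Step 5: thread C executes C3 (x = x + 2). Shared: x=7 y=-4. PCs: A@1 B@1 C@3
Step 6: thread C executes C4 (x = y). Shared: x=-4 y=-4. PCs: A@1 B@1 C@4
Step 7: thread A executes A2 (y = x). Shared: x=-4 y=-4. PCs: A@2 B@1 C@4
Step 8: thread B executes B2 (y = y * -1). Shared: x=-4 y=4. PCs: A@2 B@2 C@4
Step 9: thread A executes A3 (y = y * -1). Shared: x=-4 y=-4. PCs: A@3 B@2 C@4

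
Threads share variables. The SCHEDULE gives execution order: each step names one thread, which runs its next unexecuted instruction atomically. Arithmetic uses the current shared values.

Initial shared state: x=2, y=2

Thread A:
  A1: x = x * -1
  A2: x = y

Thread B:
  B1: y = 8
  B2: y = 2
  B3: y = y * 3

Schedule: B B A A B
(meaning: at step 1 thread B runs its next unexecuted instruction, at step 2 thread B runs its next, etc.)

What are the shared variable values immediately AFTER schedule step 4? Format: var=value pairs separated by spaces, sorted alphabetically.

Step 1: thread B executes B1 (y = 8). Shared: x=2 y=8. PCs: A@0 B@1
Step 2: thread B executes B2 (y = 2). Shared: x=2 y=2. PCs: A@0 B@2
Step 3: thread A executes A1 (x = x * -1). Shared: x=-2 y=2. PCs: A@1 B@2
Step 4: thread A executes A2 (x = y). Shared: x=2 y=2. PCs: A@2 B@2

Answer: x=2 y=2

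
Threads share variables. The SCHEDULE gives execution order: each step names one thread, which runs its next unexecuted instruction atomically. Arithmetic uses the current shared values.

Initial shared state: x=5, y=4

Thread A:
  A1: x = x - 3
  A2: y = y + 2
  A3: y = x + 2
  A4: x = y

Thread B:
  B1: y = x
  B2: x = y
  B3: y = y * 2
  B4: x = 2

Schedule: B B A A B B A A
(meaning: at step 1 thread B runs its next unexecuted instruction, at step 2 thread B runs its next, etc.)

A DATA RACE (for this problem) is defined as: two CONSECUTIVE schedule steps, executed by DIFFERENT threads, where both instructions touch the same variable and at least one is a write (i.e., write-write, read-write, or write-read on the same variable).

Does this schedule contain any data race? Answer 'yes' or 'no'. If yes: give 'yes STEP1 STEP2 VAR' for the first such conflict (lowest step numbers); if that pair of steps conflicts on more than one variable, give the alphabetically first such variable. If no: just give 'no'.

Answer: yes 2 3 x

Derivation:
Steps 1,2: same thread (B). No race.
Steps 2,3: B(x = y) vs A(x = x - 3). RACE on x (W-W).
Steps 3,4: same thread (A). No race.
Steps 4,5: A(y = y + 2) vs B(y = y * 2). RACE on y (W-W).
Steps 5,6: same thread (B). No race.
Steps 6,7: B(x = 2) vs A(y = x + 2). RACE on x (W-R).
Steps 7,8: same thread (A). No race.
First conflict at steps 2,3.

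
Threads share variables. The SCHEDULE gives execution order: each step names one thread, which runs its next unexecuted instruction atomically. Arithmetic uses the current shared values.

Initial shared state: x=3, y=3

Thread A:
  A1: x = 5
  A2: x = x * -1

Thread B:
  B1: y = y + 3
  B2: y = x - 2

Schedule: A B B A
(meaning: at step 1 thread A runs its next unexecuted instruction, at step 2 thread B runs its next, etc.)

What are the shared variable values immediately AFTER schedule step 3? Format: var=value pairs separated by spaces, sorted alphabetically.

Step 1: thread A executes A1 (x = 5). Shared: x=5 y=3. PCs: A@1 B@0
Step 2: thread B executes B1 (y = y + 3). Shared: x=5 y=6. PCs: A@1 B@1
Step 3: thread B executes B2 (y = x - 2). Shared: x=5 y=3. PCs: A@1 B@2

Answer: x=5 y=3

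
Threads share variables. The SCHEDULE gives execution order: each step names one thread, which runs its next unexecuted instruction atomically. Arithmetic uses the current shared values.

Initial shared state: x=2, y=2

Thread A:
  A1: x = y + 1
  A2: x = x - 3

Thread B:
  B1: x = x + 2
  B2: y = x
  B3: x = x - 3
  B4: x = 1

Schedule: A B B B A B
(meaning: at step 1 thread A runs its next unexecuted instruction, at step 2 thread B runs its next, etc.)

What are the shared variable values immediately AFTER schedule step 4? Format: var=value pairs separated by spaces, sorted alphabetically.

Step 1: thread A executes A1 (x = y + 1). Shared: x=3 y=2. PCs: A@1 B@0
Step 2: thread B executes B1 (x = x + 2). Shared: x=5 y=2. PCs: A@1 B@1
Step 3: thread B executes B2 (y = x). Shared: x=5 y=5. PCs: A@1 B@2
Step 4: thread B executes B3 (x = x - 3). Shared: x=2 y=5. PCs: A@1 B@3

Answer: x=2 y=5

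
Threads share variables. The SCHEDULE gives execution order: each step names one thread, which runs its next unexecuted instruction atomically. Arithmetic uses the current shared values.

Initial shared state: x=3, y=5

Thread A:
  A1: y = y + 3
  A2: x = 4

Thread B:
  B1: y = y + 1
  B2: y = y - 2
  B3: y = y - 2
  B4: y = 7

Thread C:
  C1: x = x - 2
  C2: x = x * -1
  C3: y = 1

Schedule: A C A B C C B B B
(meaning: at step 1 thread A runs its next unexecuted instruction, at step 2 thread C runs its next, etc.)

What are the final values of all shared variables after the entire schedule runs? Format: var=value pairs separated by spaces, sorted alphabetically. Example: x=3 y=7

Answer: x=-4 y=7

Derivation:
Step 1: thread A executes A1 (y = y + 3). Shared: x=3 y=8. PCs: A@1 B@0 C@0
Step 2: thread C executes C1 (x = x - 2). Shared: x=1 y=8. PCs: A@1 B@0 C@1
Step 3: thread A executes A2 (x = 4). Shared: x=4 y=8. PCs: A@2 B@0 C@1
Step 4: thread B executes B1 (y = y + 1). Shared: x=4 y=9. PCs: A@2 B@1 C@1
Step 5: thread C executes C2 (x = x * -1). Shared: x=-4 y=9. PCs: A@2 B@1 C@2
Step 6: thread C executes C3 (y = 1). Shared: x=-4 y=1. PCs: A@2 B@1 C@3
Step 7: thread B executes B2 (y = y - 2). Shared: x=-4 y=-1. PCs: A@2 B@2 C@3
Step 8: thread B executes B3 (y = y - 2). Shared: x=-4 y=-3. PCs: A@2 B@3 C@3
Step 9: thread B executes B4 (y = 7). Shared: x=-4 y=7. PCs: A@2 B@4 C@3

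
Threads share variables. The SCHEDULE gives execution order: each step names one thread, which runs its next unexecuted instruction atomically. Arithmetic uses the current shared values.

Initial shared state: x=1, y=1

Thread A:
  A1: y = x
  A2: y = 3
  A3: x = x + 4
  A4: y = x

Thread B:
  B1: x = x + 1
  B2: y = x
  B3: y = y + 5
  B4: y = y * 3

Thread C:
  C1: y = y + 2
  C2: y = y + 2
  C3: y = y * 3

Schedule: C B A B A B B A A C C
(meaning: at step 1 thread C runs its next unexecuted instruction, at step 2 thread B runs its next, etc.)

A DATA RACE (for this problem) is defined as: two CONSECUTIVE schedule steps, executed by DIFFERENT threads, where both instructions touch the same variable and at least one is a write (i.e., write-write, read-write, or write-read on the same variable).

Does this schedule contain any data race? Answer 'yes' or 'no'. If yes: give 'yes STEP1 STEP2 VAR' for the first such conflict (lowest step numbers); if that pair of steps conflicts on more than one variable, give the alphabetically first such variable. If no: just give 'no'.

Steps 1,2: C(r=y,w=y) vs B(r=x,w=x). No conflict.
Steps 2,3: B(x = x + 1) vs A(y = x). RACE on x (W-R).
Steps 3,4: A(y = x) vs B(y = x). RACE on y (W-W).
Steps 4,5: B(y = x) vs A(y = 3). RACE on y (W-W).
Steps 5,6: A(y = 3) vs B(y = y + 5). RACE on y (W-W).
Steps 6,7: same thread (B). No race.
Steps 7,8: B(r=y,w=y) vs A(r=x,w=x). No conflict.
Steps 8,9: same thread (A). No race.
Steps 9,10: A(y = x) vs C(y = y + 2). RACE on y (W-W).
Steps 10,11: same thread (C). No race.
First conflict at steps 2,3.

Answer: yes 2 3 x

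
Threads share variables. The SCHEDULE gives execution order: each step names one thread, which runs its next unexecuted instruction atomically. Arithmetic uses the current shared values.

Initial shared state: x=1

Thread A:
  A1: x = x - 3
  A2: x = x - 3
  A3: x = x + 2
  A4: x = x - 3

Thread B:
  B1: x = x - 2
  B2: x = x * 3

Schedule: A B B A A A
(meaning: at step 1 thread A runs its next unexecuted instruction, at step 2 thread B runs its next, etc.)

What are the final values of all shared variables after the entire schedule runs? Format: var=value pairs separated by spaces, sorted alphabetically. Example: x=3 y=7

Answer: x=-16

Derivation:
Step 1: thread A executes A1 (x = x - 3). Shared: x=-2. PCs: A@1 B@0
Step 2: thread B executes B1 (x = x - 2). Shared: x=-4. PCs: A@1 B@1
Step 3: thread B executes B2 (x = x * 3). Shared: x=-12. PCs: A@1 B@2
Step 4: thread A executes A2 (x = x - 3). Shared: x=-15. PCs: A@2 B@2
Step 5: thread A executes A3 (x = x + 2). Shared: x=-13. PCs: A@3 B@2
Step 6: thread A executes A4 (x = x - 3). Shared: x=-16. PCs: A@4 B@2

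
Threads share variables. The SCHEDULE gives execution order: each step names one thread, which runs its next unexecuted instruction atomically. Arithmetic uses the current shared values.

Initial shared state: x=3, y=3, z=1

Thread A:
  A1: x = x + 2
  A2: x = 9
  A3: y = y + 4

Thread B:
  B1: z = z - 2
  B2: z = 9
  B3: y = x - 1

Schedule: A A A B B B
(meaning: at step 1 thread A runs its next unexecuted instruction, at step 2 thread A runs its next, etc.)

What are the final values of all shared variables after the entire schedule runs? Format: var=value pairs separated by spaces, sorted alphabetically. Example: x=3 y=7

Answer: x=9 y=8 z=9

Derivation:
Step 1: thread A executes A1 (x = x + 2). Shared: x=5 y=3 z=1. PCs: A@1 B@0
Step 2: thread A executes A2 (x = 9). Shared: x=9 y=3 z=1. PCs: A@2 B@0
Step 3: thread A executes A3 (y = y + 4). Shared: x=9 y=7 z=1. PCs: A@3 B@0
Step 4: thread B executes B1 (z = z - 2). Shared: x=9 y=7 z=-1. PCs: A@3 B@1
Step 5: thread B executes B2 (z = 9). Shared: x=9 y=7 z=9. PCs: A@3 B@2
Step 6: thread B executes B3 (y = x - 1). Shared: x=9 y=8 z=9. PCs: A@3 B@3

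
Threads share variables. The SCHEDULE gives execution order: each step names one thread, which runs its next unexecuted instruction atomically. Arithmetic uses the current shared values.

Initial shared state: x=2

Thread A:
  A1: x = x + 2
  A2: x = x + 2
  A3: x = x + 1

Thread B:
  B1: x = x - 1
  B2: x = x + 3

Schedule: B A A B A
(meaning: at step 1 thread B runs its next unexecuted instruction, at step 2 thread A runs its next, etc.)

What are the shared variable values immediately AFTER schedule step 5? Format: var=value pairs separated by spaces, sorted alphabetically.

Step 1: thread B executes B1 (x = x - 1). Shared: x=1. PCs: A@0 B@1
Step 2: thread A executes A1 (x = x + 2). Shared: x=3. PCs: A@1 B@1
Step 3: thread A executes A2 (x = x + 2). Shared: x=5. PCs: A@2 B@1
Step 4: thread B executes B2 (x = x + 3). Shared: x=8. PCs: A@2 B@2
Step 5: thread A executes A3 (x = x + 1). Shared: x=9. PCs: A@3 B@2

Answer: x=9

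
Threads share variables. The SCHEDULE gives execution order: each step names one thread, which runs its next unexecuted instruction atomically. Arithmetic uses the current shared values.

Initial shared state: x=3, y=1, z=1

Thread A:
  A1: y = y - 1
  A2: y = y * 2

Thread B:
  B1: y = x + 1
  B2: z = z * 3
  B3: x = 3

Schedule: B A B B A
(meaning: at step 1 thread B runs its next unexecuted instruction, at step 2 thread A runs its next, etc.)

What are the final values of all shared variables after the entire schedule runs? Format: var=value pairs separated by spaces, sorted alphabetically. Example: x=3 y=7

Answer: x=3 y=6 z=3

Derivation:
Step 1: thread B executes B1 (y = x + 1). Shared: x=3 y=4 z=1. PCs: A@0 B@1
Step 2: thread A executes A1 (y = y - 1). Shared: x=3 y=3 z=1. PCs: A@1 B@1
Step 3: thread B executes B2 (z = z * 3). Shared: x=3 y=3 z=3. PCs: A@1 B@2
Step 4: thread B executes B3 (x = 3). Shared: x=3 y=3 z=3. PCs: A@1 B@3
Step 5: thread A executes A2 (y = y * 2). Shared: x=3 y=6 z=3. PCs: A@2 B@3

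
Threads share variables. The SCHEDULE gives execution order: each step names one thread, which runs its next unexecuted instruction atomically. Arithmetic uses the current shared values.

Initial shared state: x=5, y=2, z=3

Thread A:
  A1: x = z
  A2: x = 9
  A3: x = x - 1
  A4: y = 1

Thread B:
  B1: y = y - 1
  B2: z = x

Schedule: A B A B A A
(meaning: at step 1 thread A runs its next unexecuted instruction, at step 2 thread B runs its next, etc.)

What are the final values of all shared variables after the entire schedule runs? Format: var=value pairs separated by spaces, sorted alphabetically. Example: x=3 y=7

Step 1: thread A executes A1 (x = z). Shared: x=3 y=2 z=3. PCs: A@1 B@0
Step 2: thread B executes B1 (y = y - 1). Shared: x=3 y=1 z=3. PCs: A@1 B@1
Step 3: thread A executes A2 (x = 9). Shared: x=9 y=1 z=3. PCs: A@2 B@1
Step 4: thread B executes B2 (z = x). Shared: x=9 y=1 z=9. PCs: A@2 B@2
Step 5: thread A executes A3 (x = x - 1). Shared: x=8 y=1 z=9. PCs: A@3 B@2
Step 6: thread A executes A4 (y = 1). Shared: x=8 y=1 z=9. PCs: A@4 B@2

Answer: x=8 y=1 z=9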